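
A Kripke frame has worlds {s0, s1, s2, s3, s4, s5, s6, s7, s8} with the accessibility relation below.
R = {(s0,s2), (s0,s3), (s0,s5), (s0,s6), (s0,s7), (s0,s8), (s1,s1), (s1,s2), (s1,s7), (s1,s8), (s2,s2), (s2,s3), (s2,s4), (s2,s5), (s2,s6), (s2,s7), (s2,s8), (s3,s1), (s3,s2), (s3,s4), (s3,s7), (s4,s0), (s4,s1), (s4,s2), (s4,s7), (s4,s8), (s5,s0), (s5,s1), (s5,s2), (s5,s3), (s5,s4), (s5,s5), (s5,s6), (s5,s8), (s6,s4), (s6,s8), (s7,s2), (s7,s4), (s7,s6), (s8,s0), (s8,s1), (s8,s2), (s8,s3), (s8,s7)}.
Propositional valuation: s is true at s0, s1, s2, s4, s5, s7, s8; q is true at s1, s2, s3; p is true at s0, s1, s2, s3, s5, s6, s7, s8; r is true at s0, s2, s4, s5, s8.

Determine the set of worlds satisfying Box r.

s6

Recall that Box ψ holds at a world iff ψ holds at every accessible world, and Dia ψ holds iff ψ holds at some accessible world.
Let φ = Box r. Evaluate φ at each world:
  s0 (successors {s2, s3, s5, s6, s7, s8}): φ is false.
  s1 (successors {s1, s2, s7, s8}): φ is false.
  s2 (successors {s2, s3, s4, s5, s6, s7, s8}): φ is false.
  s3 (successors {s1, s2, s4, s7}): φ is false.
  s4 (successors {s0, s1, s2, s7, s8}): φ is false.
  s5 (successors {s0, s1, s2, s3, s4, s5, s6, s8}): φ is false.
  s6 (successors {s4, s8}): φ is true.
  s7 (successors {s2, s4, s6}): φ is false.
  s8 (successors {s0, s1, s2, s3, s7}): φ is false.
For instance, at s2:
  At s2: Box r requires r at every successor {s2, s3, s4, s5, s6, s7, s8}.
    r fails at s3, so Box r is false at s2.
Satisfying worlds: {s6}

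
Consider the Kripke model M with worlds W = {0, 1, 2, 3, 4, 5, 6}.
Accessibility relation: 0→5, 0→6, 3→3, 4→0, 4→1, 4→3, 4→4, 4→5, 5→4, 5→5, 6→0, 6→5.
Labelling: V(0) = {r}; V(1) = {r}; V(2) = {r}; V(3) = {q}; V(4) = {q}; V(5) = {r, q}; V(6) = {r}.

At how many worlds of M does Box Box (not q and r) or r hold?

5

Recall that Box ψ holds at a world iff ψ holds at every accessible world, and Dia ψ holds iff ψ holds at some accessible world.
Let φ = Box Box (not q and r) or r. Evaluate φ at each world:
  0 (successors {5, 6}): φ is true.
  1 (successors ∅): φ is true.
  2 (successors ∅): φ is true.
  3 (successors {3}): φ is false.
  4 (successors {0, 1, 3, 4, 5}): φ is false.
  5 (successors {4, 5}): φ is true.
  6 (successors {0, 5}): φ is true.
For instance, at 6:
  At 6: Box Box (not q and r) is false, r is true, so Box Box (not q and r) or r is true.
    At 6: Box Box (not q and r) requires Box (not q and r) at every successor {0, 5}.
      Box (not q and r) fails at 0, so Box Box (not q and r) is false at 6.
Satisfying worlds: {0, 1, 2, 5, 6}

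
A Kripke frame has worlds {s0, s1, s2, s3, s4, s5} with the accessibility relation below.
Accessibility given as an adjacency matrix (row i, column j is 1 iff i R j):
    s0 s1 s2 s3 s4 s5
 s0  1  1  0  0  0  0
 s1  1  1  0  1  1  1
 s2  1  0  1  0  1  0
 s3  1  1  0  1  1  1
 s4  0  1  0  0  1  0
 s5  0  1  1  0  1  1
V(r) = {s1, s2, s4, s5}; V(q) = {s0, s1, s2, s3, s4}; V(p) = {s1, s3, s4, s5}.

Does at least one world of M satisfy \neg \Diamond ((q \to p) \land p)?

Let φ = \neg \Diamond ((q \to p) \land p). Evaluate φ at each world:
  s0 (successors {s0, s1}): φ is false.
  s1 (successors {s0, s1, s3, s4, s5}): φ is false.
  s2 (successors {s0, s2, s4}): φ is false.
  s3 (successors {s0, s1, s3, s4, s5}): φ is false.
  s4 (successors {s1, s4}): φ is false.
  s5 (successors {s1, s2, s4, s5}): φ is false.
For instance, at s0:
  At s0: \Diamond ((q \to p) \land p) is true, so \neg \Diamond ((q \to p) \land p) is false.
    At s0: \Diamond ((q \to p) \land p) requires (q \to p) \land p at some successor in {s0, s1}.
      (q \to p) \land p holds at s1, so \Diamond ((q \to p) \land p) is true at s0.

No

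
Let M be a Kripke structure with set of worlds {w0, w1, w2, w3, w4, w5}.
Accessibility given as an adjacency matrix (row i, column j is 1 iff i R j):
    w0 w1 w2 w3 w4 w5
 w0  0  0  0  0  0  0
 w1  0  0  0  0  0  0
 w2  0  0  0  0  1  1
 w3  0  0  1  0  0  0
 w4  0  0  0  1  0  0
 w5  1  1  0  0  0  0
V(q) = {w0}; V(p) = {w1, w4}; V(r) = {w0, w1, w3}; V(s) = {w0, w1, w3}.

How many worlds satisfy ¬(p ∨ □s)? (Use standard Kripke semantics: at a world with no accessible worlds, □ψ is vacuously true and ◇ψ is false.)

2

Let φ = ¬(p ∨ □s). Evaluate φ at each world:
  w0 (successors ∅): φ is false.
  w1 (successors ∅): φ is false.
  w2 (successors {w4, w5}): φ is true.
  w3 (successors {w2}): φ is true.
  w4 (successors {w3}): φ is false.
  w5 (successors {w0, w1}): φ is false.
For instance, at w2:
  At w2: p ∨ □s is false, so ¬(p ∨ □s) is true.
    At w2: p is false, □s is false, so p ∨ □s is false.
      At w2: □s requires s at every successor {w4, w5}.
        s fails at w4, so □s is false at w2.
Satisfying worlds: {w2, w3}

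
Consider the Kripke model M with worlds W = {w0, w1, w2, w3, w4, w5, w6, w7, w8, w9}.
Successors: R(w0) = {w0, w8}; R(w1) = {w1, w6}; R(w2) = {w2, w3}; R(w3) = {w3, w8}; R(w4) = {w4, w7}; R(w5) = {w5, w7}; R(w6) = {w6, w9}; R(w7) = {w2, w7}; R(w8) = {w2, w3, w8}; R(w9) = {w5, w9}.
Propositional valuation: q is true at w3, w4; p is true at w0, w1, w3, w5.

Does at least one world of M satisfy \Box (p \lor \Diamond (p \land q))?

Yes

Recall that \Box ψ holds at a world iff ψ holds at every accessible world, and \Diamond ψ holds iff ψ holds at some accessible world.
Let φ = \Box (p \lor \Diamond (p \land q)). Evaluate φ at each world:
  w0 (successors {w0, w8}): φ is true.
  w1 (successors {w1, w6}): φ is false.
  w2 (successors {w2, w3}): φ is true.
  w3 (successors {w3, w8}): φ is true.
  w4 (successors {w4, w7}): φ is false.
  w5 (successors {w5, w7}): φ is false.
  w6 (successors {w6, w9}): φ is false.
  w7 (successors {w2, w7}): φ is false.
  w8 (successors {w2, w3, w8}): φ is true.
  w9 (successors {w5, w9}): φ is false.
Detail at w0 (witness):
  At w0: \Box (p \lor \Diamond (p \land q)) requires p \lor \Diamond (p \land q) at every successor {w0, w8}.
      At w0: p is true, \Diamond (p \land q) is false, so p \lor \Diamond (p \land q) is true.
      At w8: p is false, \Diamond (p \land q) is true, so p \lor \Diamond (p \land q) is true.
  So \Box (p \lor \Diamond (p \land q)) is true at w0.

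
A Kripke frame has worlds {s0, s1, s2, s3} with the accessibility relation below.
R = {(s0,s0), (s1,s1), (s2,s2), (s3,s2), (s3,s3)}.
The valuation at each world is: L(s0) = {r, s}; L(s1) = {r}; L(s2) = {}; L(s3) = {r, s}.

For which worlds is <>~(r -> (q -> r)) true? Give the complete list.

none

Let φ = <>~(r -> (q -> r)). Evaluate φ at each world:
  s0 (successors {s0}): φ is false.
  s1 (successors {s1}): φ is false.
  s2 (successors {s2}): φ is false.
  s3 (successors {s2, s3}): φ is false.
For instance, at s0:
  At s0: <>~(r -> (q -> r)) requires ~(r -> (q -> r)) at some successor in {s0}.
    At s0: ~(r -> (q -> r)) is false.
  So <>~(r -> (q -> r)) is false at s0.
Satisfying worlds: none.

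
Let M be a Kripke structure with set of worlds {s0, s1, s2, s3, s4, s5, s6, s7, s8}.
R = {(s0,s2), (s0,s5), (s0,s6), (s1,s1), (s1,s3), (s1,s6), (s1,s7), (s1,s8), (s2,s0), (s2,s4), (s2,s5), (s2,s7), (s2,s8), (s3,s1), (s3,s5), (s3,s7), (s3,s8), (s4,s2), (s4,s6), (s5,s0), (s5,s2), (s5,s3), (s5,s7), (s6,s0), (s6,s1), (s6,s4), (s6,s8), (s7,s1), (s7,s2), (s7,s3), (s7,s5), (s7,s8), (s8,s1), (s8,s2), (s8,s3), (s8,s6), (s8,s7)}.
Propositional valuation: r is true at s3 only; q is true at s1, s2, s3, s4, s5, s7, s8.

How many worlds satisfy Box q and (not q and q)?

Let φ = Box q and (not q and q). Evaluate φ at each world:
  s0 (successors {s2, s5, s6}): φ is false.
  s1 (successors {s1, s3, s6, s7, s8}): φ is false.
  s2 (successors {s0, s4, s5, s7, s8}): φ is false.
  s3 (successors {s1, s5, s7, s8}): φ is false.
  s4 (successors {s2, s6}): φ is false.
  s5 (successors {s0, s2, s3, s7}): φ is false.
  s6 (successors {s0, s1, s4, s8}): φ is false.
  s7 (successors {s1, s2, s3, s5, s8}): φ is false.
  s8 (successors {s1, s2, s3, s6, s7}): φ is false.
For instance, at s2:
  At s2: Box q is false, not q and q is false, so Box q and (not q and q) is false.
    At s2: Box q requires q at every successor {s0, s4, s5, s7, s8}.
      q fails at s0, so Box q is false at s2.
Satisfying worlds: none.

0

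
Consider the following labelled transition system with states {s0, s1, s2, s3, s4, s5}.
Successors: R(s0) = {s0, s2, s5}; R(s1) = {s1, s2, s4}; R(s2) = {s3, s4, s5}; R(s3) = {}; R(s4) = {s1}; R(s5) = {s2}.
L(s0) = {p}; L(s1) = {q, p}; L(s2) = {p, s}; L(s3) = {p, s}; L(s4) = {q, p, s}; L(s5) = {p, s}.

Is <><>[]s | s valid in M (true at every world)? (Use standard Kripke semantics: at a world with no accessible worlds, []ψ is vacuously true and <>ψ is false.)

Let φ = <><>[]s | s. Evaluate φ at each world:
  s0 (successors {s0, s2, s5}): φ is true.
  s1 (successors {s1, s2, s4}): φ is true.
  s2 (successors {s3, s4, s5}): φ is true.
  s3 (successors ∅): φ is true.
  s4 (successors {s1}): φ is true.
  s5 (successors {s2}): φ is true.
For instance, at s4:
  At s4: <><>[]s is true, s is true, so <><>[]s | s is true.
    At s4: <><>[]s requires <>[]s at some successor in {s1}.
      <>[]s holds at s1, so <><>[]s is true at s4.

Yes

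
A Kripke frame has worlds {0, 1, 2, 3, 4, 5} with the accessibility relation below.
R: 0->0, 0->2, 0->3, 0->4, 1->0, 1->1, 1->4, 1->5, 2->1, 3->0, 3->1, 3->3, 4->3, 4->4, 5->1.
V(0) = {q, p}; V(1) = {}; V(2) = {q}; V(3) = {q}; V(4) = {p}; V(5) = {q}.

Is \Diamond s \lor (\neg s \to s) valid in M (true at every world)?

No

Let φ = \Diamond s \lor (\neg s \to s). Evaluate φ at each world:
  0 (successors {0, 2, 3, 4}): φ is false.
  1 (successors {0, 1, 4, 5}): φ is false.
  2 (successors {1}): φ is false.
  3 (successors {0, 1, 3}): φ is false.
  4 (successors {3, 4}): φ is false.
  5 (successors {1}): φ is false.
Detail at 0 (counterexample):
  At 0: \Diamond s is false, \neg s \to s is false, so \Diamond s \lor (\neg s \to s) is false.
    At 0: \Diamond s requires s at some successor in {0, 2, 3, 4}.
      At 0: s is false.
      At 2: s is false.
      At 3: s is false.
      At 4: s is false.
    So \Diamond s is false at 0.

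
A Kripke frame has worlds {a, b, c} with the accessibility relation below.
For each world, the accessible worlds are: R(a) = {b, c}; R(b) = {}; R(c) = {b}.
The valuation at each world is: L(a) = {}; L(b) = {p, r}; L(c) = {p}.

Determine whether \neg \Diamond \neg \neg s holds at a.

Yes

Recall that \Diamond ψ holds at a world iff ψ holds at some accessible world.
At a: \Diamond \neg \neg s is false, so \neg \Diamond \neg \neg s is true.
  At a: \Diamond \neg \neg s requires \neg \neg s at some successor in {b, c}.
    At b: \neg \neg s is false.
    At c: \neg \neg s is false.
  So \Diamond \neg \neg s is false at a.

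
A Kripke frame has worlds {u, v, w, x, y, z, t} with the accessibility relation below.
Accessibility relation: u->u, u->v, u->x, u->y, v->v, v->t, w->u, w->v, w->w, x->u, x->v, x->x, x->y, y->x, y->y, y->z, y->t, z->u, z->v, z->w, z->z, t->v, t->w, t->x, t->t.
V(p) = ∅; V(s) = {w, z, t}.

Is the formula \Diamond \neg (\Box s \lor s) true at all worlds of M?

Yes

Recall that \Box ψ holds at a world iff ψ holds at every accessible world, and \Diamond ψ holds iff ψ holds at some accessible world.
Let φ = \Diamond \neg (\Box s \lor s). Evaluate φ at each world:
  u (successors {u, v, x, y}): φ is true.
  v (successors {v, t}): φ is true.
  w (successors {u, v, w}): φ is true.
  x (successors {u, v, x, y}): φ is true.
  y (successors {x, y, z, t}): φ is true.
  z (successors {u, v, w, z}): φ is true.
  t (successors {v, w, x, t}): φ is true.
For instance, at v:
  At v: \Diamond \neg (\Box s \lor s) requires \neg (\Box s \lor s) at some successor in {v, t}.
    \neg (\Box s \lor s) holds at v, so \Diamond \neg (\Box s \lor s) is true at v.
      At v: \Box s \lor s is false, so \neg (\Box s \lor s) is true.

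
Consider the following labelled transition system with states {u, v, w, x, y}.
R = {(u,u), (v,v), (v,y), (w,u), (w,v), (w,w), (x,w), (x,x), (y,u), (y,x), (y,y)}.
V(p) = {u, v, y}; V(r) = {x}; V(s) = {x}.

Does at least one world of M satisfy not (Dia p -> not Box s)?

No

Let φ = not (Dia p -> not Box s). Evaluate φ at each world:
  u (successors {u}): φ is false.
  v (successors {v, y}): φ is false.
  w (successors {u, v, w}): φ is false.
  x (successors {w, x}): φ is false.
  y (successors {u, x, y}): φ is false.
For instance, at y:
  At y: Dia p -> not Box s is true, so not (Dia p -> not Box s) is false.
    At y: Dia p is true, not Box s is true, so Dia p -> not Box s is true.
      At y: Dia p requires p at some successor in {u, x, y}.
        p holds at u, so Dia p is true at y.
      At y: Box s is false, so not Box s is true.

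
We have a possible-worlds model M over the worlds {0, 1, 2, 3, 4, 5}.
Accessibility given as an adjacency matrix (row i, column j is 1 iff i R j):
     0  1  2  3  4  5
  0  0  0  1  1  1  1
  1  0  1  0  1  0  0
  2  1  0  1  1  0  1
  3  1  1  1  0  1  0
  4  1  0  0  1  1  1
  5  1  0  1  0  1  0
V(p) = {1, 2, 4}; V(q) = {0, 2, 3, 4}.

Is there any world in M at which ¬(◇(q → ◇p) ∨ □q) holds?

Let φ = ¬(◇(q → ◇p) ∨ □q). Evaluate φ at each world:
  0 (successors {2, 3, 4, 5}): φ is false.
  1 (successors {1, 3}): φ is false.
  2 (successors {0, 2, 3, 5}): φ is false.
  3 (successors {0, 1, 2, 4}): φ is false.
  4 (successors {0, 3, 4, 5}): φ is false.
  5 (successors {0, 2, 4}): φ is false.
For instance, at 4:
  At 4: ◇(q → ◇p) ∨ □q is true, so ¬(◇(q → ◇p) ∨ □q) is false.
    At 4: ◇(q → ◇p) is true, □q is false, so ◇(q → ◇p) ∨ □q is true.
      At 4: ◇(q → ◇p) requires q → ◇p at some successor in {0, 3, 4, 5}.
        q → ◇p holds at 0, so ◇(q → ◇p) is true at 4.
      At 4: □q requires q at every successor {0, 3, 4, 5}.
        q fails at 5, so □q is false at 4.

No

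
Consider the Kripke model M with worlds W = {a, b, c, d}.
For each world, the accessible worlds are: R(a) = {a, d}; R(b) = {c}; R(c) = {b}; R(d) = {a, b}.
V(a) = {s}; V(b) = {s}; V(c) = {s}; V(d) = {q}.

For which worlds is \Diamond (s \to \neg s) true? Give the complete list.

a

Let φ = \Diamond (s \to \neg s). Evaluate φ at each world:
  a (successors {a, d}): φ is true.
  b (successors {c}): φ is false.
  c (successors {b}): φ is false.
  d (successors {a, b}): φ is false.
For instance, at a:
  At a: \Diamond (s \to \neg s) requires s \to \neg s at some successor in {a, d}.
    s \to \neg s holds at d, so \Diamond (s \to \neg s) is true at a.
Satisfying worlds: {a}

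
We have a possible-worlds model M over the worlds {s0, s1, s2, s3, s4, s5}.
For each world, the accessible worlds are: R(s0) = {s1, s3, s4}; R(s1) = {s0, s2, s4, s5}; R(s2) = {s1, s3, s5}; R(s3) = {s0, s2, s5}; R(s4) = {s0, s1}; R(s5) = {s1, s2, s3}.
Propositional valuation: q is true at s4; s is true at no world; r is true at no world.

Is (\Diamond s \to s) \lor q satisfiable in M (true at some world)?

Let φ = (\Diamond s \to s) \lor q. Evaluate φ at each world:
  s0 (successors {s1, s3, s4}): φ is true.
  s1 (successors {s0, s2, s4, s5}): φ is true.
  s2 (successors {s1, s3, s5}): φ is true.
  s3 (successors {s0, s2, s5}): φ is true.
  s4 (successors {s0, s1}): φ is true.
  s5 (successors {s1, s2, s3}): φ is true.
Detail at s0 (witness):
  At s0: \Diamond s \to s is true, q is false, so (\Diamond s \to s) \lor q is true.
    At s0: \Diamond s is false, s is false, so \Diamond s \to s is true.
      At s0: \Diamond s requires s at some successor in {s1, s3, s4}.
        At s1: s is false.
        At s3: s is false.
        At s4: s is false.
      So \Diamond s is false at s0.

Yes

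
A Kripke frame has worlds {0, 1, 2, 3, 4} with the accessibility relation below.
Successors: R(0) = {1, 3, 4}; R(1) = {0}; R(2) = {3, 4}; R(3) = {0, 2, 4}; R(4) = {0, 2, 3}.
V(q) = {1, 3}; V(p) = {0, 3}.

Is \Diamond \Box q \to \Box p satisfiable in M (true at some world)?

Let φ = \Diamond \Box q \to \Box p. Evaluate φ at each world:
  0 (successors {1, 3, 4}): φ is true.
  1 (successors {0}): φ is true.
  2 (successors {3, 4}): φ is true.
  3 (successors {0, 2, 4}): φ is true.
  4 (successors {0, 2, 3}): φ is true.
Detail at 0 (witness):
  At 0: \Diamond \Box q is false, \Box p is false, so \Diamond \Box q \to \Box p is true.
    At 0: \Diamond \Box q requires \Box q at some successor in {1, 3, 4}.
      At 1: \Box q is false.
      At 3: \Box q is false.
      At 4: \Box q is false.
    So \Diamond \Box q is false at 0.
    At 0: \Box p requires p at every successor {1, 3, 4}.
      p fails at 1, so \Box p is false at 0.

Yes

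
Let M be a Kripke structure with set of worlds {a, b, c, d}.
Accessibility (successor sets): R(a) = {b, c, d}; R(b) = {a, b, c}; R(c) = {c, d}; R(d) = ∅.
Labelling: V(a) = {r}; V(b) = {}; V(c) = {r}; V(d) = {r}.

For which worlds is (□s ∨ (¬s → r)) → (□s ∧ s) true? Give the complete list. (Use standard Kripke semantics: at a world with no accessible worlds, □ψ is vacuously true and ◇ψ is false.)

b

Recall that □ψ holds at a world iff ψ holds at every accessible world, and ◇ψ holds iff ψ holds at some accessible world.
Let φ = (□s ∨ (¬s → r)) → (□s ∧ s). Evaluate φ at each world:
  a (successors {b, c, d}): φ is false.
  b (successors {a, b, c}): φ is true.
  c (successors {c, d}): φ is false.
  d (successors ∅): φ is false.
For instance, at c:
  At c: □s ∨ (¬s → r) is true, □s ∧ s is false, so (□s ∨ (¬s → r)) → (□s ∧ s) is false.
    At c: □s is false, ¬s → r is true, so □s ∨ (¬s → r) is true.
      At c: □s requires s at every successor {c, d}.
        s fails at c, so □s is false at c.
    At c: □s is false, s is false, so □s ∧ s is false.
      At c: □s requires s at every successor {c, d}.
        s fails at c, so □s is false at c.
Satisfying worlds: {b}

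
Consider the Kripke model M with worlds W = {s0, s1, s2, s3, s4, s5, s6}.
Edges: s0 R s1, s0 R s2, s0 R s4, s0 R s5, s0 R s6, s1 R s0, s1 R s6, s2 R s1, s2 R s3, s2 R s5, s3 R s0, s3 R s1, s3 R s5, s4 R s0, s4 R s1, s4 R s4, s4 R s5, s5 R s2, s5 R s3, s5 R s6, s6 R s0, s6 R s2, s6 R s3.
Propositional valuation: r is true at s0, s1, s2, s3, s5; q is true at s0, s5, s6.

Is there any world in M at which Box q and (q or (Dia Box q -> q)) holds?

Let φ = Box q and (q or (Dia Box q -> q)). Evaluate φ at each world:
  s0 (successors {s1, s2, s4, s5, s6}): φ is false.
  s1 (successors {s0, s6}): φ is true.
  s2 (successors {s1, s3, s5}): φ is false.
  s3 (successors {s0, s1, s5}): φ is false.
  s4 (successors {s0, s1, s4, s5}): φ is false.
  s5 (successors {s2, s3, s6}): φ is false.
  s6 (successors {s0, s2, s3}): φ is false.
Detail at s1 (witness):
  At s1: Box q is true, q or (Dia Box q -> q) is true, so Box q and (q or (Dia Box q -> q)) is true.
    At s1: Box q requires q at every successor {s0, s6}.
      At s0: q is true.
      At s6: q is true.
    So Box q is true at s1.
    At s1: q is false, Dia Box q -> q is true, so q or (Dia Box q -> q) is true.
      At s1: Dia Box q is false, q is false, so Dia Box q -> q is true.

Yes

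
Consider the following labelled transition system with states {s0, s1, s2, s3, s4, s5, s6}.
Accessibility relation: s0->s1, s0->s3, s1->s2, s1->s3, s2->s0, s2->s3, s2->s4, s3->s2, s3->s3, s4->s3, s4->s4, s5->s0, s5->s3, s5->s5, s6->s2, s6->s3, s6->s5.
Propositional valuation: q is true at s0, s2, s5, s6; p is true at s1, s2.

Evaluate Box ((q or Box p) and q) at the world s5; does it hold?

At s5: Box ((q or Box p) and q) requires (q or Box p) and q at every successor {s0, s3, s5}.
  (q or Box p) and q fails at s3, so Box ((q or Box p) and q) is false at s5.
    At s3: q or Box p is false, q is false, so (q or Box p) and q is false.
      At s3: q is false, Box p is false, so q or Box p is false.

No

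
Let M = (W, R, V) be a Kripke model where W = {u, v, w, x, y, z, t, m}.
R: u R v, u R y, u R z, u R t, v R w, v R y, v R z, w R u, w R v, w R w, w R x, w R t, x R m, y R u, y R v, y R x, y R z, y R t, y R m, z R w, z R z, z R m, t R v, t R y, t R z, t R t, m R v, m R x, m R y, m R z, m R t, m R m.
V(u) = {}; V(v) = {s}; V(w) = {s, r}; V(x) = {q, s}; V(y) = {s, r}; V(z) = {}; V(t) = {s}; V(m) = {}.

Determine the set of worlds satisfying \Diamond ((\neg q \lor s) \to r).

Let φ = \Diamond ((\neg q \lor s) \to r). Evaluate φ at each world:
  u (successors {v, y, z, t}): φ is true.
  v (successors {w, y, z}): φ is true.
  w (successors {u, v, w, x, t}): φ is true.
  x (successors {m}): φ is false.
  y (successors {u, v, x, z, t, m}): φ is false.
  z (successors {w, z, m}): φ is true.
  t (successors {v, y, z, t}): φ is true.
  m (successors {v, x, y, z, t, m}): φ is true.
For instance, at m:
  At m: \Diamond ((\neg q \lor s) \to r) requires (\neg q \lor s) \to r at some successor in {v, x, y, z, t, m}.
    (\neg q \lor s) \to r holds at y, so \Diamond ((\neg q \lor s) \to r) is true at m.
Satisfying worlds: {u, v, w, z, t, m}

u, v, w, z, t, m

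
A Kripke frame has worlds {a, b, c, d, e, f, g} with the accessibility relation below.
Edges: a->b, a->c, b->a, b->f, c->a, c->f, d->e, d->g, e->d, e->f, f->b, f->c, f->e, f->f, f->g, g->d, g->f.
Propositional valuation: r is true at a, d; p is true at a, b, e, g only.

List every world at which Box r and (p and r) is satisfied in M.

Recall that Box ψ holds at a world iff ψ holds at every accessible world, and Dia ψ holds iff ψ holds at some accessible world.
Let φ = Box r and (p and r). Evaluate φ at each world:
  a (successors {b, c}): φ is false.
  b (successors {a, f}): φ is false.
  c (successors {a, f}): φ is false.
  d (successors {e, g}): φ is false.
  e (successors {d, f}): φ is false.
  f (successors {b, c, e, f, g}): φ is false.
  g (successors {d, f}): φ is false.
For instance, at d:
  At d: Box r is false, p and r is false, so Box r and (p and r) is false.
    At d: Box r requires r at every successor {e, g}.
      r fails at e, so Box r is false at d.
Satisfying worlds: none.

none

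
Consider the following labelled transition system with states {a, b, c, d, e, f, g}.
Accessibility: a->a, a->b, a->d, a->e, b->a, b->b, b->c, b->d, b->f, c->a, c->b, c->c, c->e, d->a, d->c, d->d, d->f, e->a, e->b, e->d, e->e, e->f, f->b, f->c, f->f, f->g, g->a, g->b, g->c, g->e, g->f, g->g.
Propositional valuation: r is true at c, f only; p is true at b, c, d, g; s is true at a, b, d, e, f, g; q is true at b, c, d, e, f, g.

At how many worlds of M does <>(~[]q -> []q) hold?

Let φ = <>(~[]q -> []q). Evaluate φ at each world:
  a (successors {a, b, d, e}): φ is false.
  b (successors {a, b, c, d, f}): φ is true.
  c (successors {a, b, c, e}): φ is false.
  d (successors {a, c, d, f}): φ is true.
  e (successors {a, b, d, e, f}): φ is true.
  f (successors {b, c, f, g}): φ is true.
  g (successors {a, b, c, e, f, g}): φ is true.
For instance, at a:
  At a: <>(~[]q -> []q) requires ~[]q -> []q at some successor in {a, b, d, e}.
    At a: ~[]q -> []q is false.
    At b: ~[]q -> []q is false.
    At d: ~[]q -> []q is false.
    At e: ~[]q -> []q is false.
  So <>(~[]q -> []q) is false at a.
Satisfying worlds: {b, d, e, f, g}

5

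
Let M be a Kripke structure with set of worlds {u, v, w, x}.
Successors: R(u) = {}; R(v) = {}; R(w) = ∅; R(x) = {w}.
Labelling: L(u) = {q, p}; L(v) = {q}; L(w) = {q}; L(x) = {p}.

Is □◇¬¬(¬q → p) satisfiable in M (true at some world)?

Yes

Recall that □ψ holds at a world iff ψ holds at every accessible world, and ◇ψ holds iff ψ holds at some accessible world.
Let φ = □◇¬¬(¬q → p). Evaluate φ at each world:
  u (successors ∅): φ is true.
  v (successors ∅): φ is true.
  w (successors ∅): φ is true.
  x (successors {w}): φ is false.
Detail at u (witness):
  At u: no accessible worlds, so □◇¬¬(¬q → p) holds vacuously.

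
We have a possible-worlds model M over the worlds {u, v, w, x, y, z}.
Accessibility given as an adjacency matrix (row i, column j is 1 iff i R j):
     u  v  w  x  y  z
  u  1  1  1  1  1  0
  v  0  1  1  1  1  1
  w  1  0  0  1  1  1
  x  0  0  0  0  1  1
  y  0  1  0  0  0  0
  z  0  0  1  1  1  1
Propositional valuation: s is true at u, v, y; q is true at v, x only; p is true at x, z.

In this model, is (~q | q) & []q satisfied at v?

At v: ~q | q is true, []q is false, so (~q | q) & []q is false.
  At v: []q requires q at every successor {v, w, x, y, z}.
    q fails at w, so []q is false at v.

No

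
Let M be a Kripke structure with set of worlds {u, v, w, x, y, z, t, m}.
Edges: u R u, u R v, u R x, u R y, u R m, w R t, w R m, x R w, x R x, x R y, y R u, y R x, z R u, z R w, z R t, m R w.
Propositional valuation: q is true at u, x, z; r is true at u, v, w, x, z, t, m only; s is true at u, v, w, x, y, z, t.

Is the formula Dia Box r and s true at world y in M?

No

At y: Dia Box r is false, s is true, so Dia Box r and s is false.
  At y: Dia Box r requires Box r at some successor in {u, x}.
    At u: Box r is false.
    At x: Box r is false.
  So Dia Box r is false at y.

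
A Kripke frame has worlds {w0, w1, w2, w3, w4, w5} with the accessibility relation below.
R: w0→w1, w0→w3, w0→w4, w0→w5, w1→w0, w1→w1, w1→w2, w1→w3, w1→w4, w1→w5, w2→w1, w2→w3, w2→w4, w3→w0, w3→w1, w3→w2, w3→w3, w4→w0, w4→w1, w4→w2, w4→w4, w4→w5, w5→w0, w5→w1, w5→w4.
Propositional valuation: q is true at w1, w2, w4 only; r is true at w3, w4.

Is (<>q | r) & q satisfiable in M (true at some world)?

Let φ = (<>q | r) & q. Evaluate φ at each world:
  w0 (successors {w1, w3, w4, w5}): φ is false.
  w1 (successors {w0, w1, w2, w3, w4, w5}): φ is true.
  w2 (successors {w1, w3, w4}): φ is true.
  w3 (successors {w0, w1, w2, w3}): φ is false.
  w4 (successors {w0, w1, w2, w4, w5}): φ is true.
  w5 (successors {w0, w1, w4}): φ is false.
Detail at w1 (witness):
  At w1: <>q | r is true, q is true, so (<>q | r) & q is true.
    At w1: <>q is true, r is false, so <>q | r is true.
      At w1: <>q requires q at some successor in {w0, w1, w2, w3, w4, w5}.
        q holds at w1, so <>q is true at w1.

Yes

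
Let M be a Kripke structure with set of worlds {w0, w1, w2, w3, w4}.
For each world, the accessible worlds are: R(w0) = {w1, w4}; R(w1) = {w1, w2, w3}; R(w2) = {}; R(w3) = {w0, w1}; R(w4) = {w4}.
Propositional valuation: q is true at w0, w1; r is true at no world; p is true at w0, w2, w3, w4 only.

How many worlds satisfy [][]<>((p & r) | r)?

1

Let φ = [][]<>((p & r) | r). Evaluate φ at each world:
  w0 (successors {w1, w4}): φ is false.
  w1 (successors {w1, w2, w3}): φ is false.
  w2 (successors ∅): φ is true.
  w3 (successors {w0, w1}): φ is false.
  w4 (successors {w4}): φ is false.
For instance, at w1:
  At w1: [][]<>((p & r) | r) requires []<>((p & r) | r) at every successor {w1, w2, w3}.
    []<>((p & r) | r) fails at w1, so [][]<>((p & r) | r) is false at w1.
      At w1: []<>((p & r) | r) requires <>((p & r) | r) at every successor {w1, w2, w3}.
        <>((p & r) | r) fails at w1, so []<>((p & r) | r) is false at w1.
Satisfying worlds: {w2}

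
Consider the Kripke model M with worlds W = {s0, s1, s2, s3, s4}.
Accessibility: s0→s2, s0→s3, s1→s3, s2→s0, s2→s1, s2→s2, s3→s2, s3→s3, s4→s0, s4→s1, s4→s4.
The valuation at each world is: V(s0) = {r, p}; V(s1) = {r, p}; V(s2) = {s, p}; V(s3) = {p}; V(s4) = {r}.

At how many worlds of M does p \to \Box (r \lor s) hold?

Recall that \Box ψ holds at a world iff ψ holds at every accessible world, and \Diamond ψ holds iff ψ holds at some accessible world.
Let φ = p \to \Box (r \lor s). Evaluate φ at each world:
  s0 (successors {s2, s3}): φ is false.
  s1 (successors {s3}): φ is false.
  s2 (successors {s0, s1, s2}): φ is true.
  s3 (successors {s2, s3}): φ is false.
  s4 (successors {s0, s1, s4}): φ is true.
For instance, at s1:
  At s1: p is true, \Box (r \lor s) is false, so p \to \Box (r \lor s) is false.
    At s1: \Box (r \lor s) requires r \lor s at every successor {s3}.
      r \lor s fails at s3, so \Box (r \lor s) is false at s1.
Satisfying worlds: {s2, s4}

2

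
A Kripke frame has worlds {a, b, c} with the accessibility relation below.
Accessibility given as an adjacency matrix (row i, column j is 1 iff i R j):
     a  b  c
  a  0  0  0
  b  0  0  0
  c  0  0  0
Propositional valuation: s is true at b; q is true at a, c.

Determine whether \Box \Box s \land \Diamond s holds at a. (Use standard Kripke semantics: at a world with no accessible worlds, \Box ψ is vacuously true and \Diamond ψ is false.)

At a: \Box \Box s is true, \Diamond s is false, so \Box \Box s \land \Diamond s is false.
  At a: no accessible worlds, so \Box \Box s holds vacuously.
  At a: no accessible worlds, so \Diamond s is false.

No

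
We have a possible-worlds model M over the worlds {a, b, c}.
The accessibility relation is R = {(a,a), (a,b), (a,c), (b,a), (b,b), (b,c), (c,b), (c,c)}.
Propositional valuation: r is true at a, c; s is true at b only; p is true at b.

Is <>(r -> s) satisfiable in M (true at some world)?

Let φ = <>(r -> s). Evaluate φ at each world:
  a (successors {a, b, c}): φ is true.
  b (successors {a, b, c}): φ is true.
  c (successors {b, c}): φ is true.
Detail at a (witness):
  At a: <>(r -> s) requires r -> s at some successor in {a, b, c}.
    r -> s holds at b, so <>(r -> s) is true at a.

Yes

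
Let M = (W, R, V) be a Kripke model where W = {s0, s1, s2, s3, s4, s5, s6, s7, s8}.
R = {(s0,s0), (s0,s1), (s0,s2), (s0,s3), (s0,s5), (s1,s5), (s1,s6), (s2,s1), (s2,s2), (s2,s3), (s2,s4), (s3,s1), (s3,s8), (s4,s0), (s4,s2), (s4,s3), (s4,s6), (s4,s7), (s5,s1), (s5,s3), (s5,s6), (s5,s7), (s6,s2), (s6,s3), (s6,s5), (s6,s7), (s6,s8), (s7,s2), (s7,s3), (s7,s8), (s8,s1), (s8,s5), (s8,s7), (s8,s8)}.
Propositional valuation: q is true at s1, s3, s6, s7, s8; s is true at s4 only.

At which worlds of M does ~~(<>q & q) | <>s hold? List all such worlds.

Let φ = ~~(<>q & q) | <>s. Evaluate φ at each world:
  s0 (successors {s0, s1, s2, s3, s5}): φ is false.
  s1 (successors {s5, s6}): φ is true.
  s2 (successors {s1, s2, s3, s4}): φ is true.
  s3 (successors {s1, s8}): φ is true.
  s4 (successors {s0, s2, s3, s6, s7}): φ is false.
  s5 (successors {s1, s3, s6, s7}): φ is false.
  s6 (successors {s2, s3, s5, s7, s8}): φ is true.
  s7 (successors {s2, s3, s8}): φ is true.
  s8 (successors {s1, s5, s7, s8}): φ is true.
For instance, at s3:
  At s3: ~~(<>q & q) is true, <>s is false, so ~~(<>q & q) | <>s is true.
    At s3: ~(<>q & q) is false, so ~~(<>q & q) is true.
      At s3: <>q & q is true, so ~(<>q & q) is false.
    At s3: <>s requires s at some successor in {s1, s8}.
      At s1: s is false.
      At s8: s is false.
    So <>s is false at s3.
Satisfying worlds: {s1, s2, s3, s6, s7, s8}

s1, s2, s3, s6, s7, s8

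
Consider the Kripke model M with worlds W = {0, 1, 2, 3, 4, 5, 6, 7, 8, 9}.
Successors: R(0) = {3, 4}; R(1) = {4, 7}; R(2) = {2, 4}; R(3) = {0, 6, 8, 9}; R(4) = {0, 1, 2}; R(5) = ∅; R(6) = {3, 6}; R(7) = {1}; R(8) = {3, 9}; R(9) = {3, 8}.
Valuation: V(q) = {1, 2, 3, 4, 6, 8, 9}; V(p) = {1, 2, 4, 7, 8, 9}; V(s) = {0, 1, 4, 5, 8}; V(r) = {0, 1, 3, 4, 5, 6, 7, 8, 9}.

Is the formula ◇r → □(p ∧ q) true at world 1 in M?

At 1: ◇r is true, □(p ∧ q) is false, so ◇r → □(p ∧ q) is false.
  At 1: ◇r requires r at some successor in {4, 7}.
    r holds at 4, so ◇r is true at 1.
  At 1: □(p ∧ q) requires p ∧ q at every successor {4, 7}.
    p ∧ q fails at 7, so □(p ∧ q) is false at 1.

No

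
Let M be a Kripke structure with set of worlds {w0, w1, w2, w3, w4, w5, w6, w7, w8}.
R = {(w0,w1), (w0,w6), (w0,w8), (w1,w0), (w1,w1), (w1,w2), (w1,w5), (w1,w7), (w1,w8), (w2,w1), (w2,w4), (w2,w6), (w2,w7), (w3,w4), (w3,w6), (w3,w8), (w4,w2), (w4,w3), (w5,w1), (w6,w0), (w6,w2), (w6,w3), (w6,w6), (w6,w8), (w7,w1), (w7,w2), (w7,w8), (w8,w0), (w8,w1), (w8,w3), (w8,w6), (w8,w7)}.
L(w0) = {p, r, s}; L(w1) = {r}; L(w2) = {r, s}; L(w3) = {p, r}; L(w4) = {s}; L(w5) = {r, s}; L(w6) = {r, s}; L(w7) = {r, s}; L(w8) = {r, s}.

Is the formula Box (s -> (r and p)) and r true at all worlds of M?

No

Recall that Box ψ holds at a world iff ψ holds at every accessible world, and Dia ψ holds iff ψ holds at some accessible world.
Let φ = Box (s -> (r and p)) and r. Evaluate φ at each world:
  w0 (successors {w1, w6, w8}): φ is false.
  w1 (successors {w0, w1, w2, w5, w7, w8}): φ is false.
  w2 (successors {w1, w4, w6, w7}): φ is false.
  w3 (successors {w4, w6, w8}): φ is false.
  w4 (successors {w2, w3}): φ is false.
  w5 (successors {w1}): φ is true.
  w6 (successors {w0, w2, w3, w6, w8}): φ is false.
  w7 (successors {w1, w2, w8}): φ is false.
  w8 (successors {w0, w1, w3, w6, w7}): φ is false.
Detail at w0 (counterexample):
  At w0: Box (s -> (r and p)) is false, r is true, so Box (s -> (r and p)) and r is false.
    At w0: Box (s -> (r and p)) requires s -> (r and p) at every successor {w1, w6, w8}.
      s -> (r and p) fails at w6, so Box (s -> (r and p)) is false at w0.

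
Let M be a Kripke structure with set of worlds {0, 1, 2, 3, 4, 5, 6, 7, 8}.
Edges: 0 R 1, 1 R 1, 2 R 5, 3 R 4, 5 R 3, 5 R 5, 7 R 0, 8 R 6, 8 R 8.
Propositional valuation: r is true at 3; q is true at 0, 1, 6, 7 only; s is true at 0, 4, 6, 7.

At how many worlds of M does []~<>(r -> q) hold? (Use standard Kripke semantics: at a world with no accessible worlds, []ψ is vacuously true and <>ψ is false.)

Let φ = []~<>(r -> q). Evaluate φ at each world:
  0 (successors {1}): φ is false.
  1 (successors {1}): φ is false.
  2 (successors {5}): φ is false.
  3 (successors {4}): φ is true.
  4 (successors ∅): φ is true.
  5 (successors {3, 5}): φ is false.
  6 (successors ∅): φ is true.
  7 (successors {0}): φ is false.
  8 (successors {6, 8}): φ is false.
For instance, at 7:
  At 7: []~<>(r -> q) requires ~<>(r -> q) at every successor {0}.
    ~<>(r -> q) fails at 0, so []~<>(r -> q) is false at 7.
      At 0: <>(r -> q) is true, so ~<>(r -> q) is false.
Satisfying worlds: {3, 4, 6}

3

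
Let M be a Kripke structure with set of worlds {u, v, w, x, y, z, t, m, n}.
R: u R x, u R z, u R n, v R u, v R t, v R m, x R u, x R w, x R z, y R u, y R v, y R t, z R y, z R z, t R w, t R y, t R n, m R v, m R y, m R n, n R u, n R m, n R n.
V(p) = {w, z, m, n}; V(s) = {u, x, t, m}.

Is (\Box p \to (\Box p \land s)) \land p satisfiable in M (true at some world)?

Let φ = (\Box p \to (\Box p \land s)) \land p. Evaluate φ at each world:
  u (successors {x, z, n}): φ is false.
  v (successors {u, t, m}): φ is false.
  w (successors ∅): φ is false.
  x (successors {u, w, z}): φ is false.
  y (successors {u, v, t}): φ is false.
  z (successors {y, z}): φ is true.
  t (successors {w, y, n}): φ is false.
  m (successors {v, y, n}): φ is true.
  n (successors {u, m, n}): φ is true.
Detail at z (witness):
  At z: \Box p \to (\Box p \land s) is true, p is true, so (\Box p \to (\Box p \land s)) \land p is true.
    At z: \Box p is false, \Box p \land s is false, so \Box p \to (\Box p \land s) is true.
      At z: \Box p requires p at every successor {y, z}.
        p fails at y, so \Box p is false at z.
      At z: \Box p is false, s is false, so \Box p \land s is false.

Yes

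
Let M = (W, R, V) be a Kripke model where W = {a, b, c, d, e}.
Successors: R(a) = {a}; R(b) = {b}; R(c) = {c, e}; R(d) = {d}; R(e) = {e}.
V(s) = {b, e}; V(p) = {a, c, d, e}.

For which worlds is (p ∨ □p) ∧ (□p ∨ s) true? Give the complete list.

Let φ = (p ∨ □p) ∧ (□p ∨ s). Evaluate φ at each world:
  a (successors {a}): φ is true.
  b (successors {b}): φ is false.
  c (successors {c, e}): φ is true.
  d (successors {d}): φ is true.
  e (successors {e}): φ is true.
For instance, at b:
  At b: p ∨ □p is false, □p ∨ s is true, so (p ∨ □p) ∧ (□p ∨ s) is false.
    At b: p is false, □p is false, so p ∨ □p is false.
      At b: □p requires p at every successor {b}.
        p fails at b, so □p is false at b.
    At b: □p is false, s is true, so □p ∨ s is true.
      At b: □p requires p at every successor {b}.
        p fails at b, so □p is false at b.
Satisfying worlds: {a, c, d, e}

a, c, d, e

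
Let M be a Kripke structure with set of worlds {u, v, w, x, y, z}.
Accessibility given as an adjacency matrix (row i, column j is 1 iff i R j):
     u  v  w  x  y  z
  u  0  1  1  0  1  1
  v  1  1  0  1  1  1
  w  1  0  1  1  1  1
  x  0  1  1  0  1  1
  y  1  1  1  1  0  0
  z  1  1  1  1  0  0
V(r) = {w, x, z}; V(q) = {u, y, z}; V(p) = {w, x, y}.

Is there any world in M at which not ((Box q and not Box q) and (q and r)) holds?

Let φ = not ((Box q and not Box q) and (q and r)). Evaluate φ at each world:
  u (successors {v, w, y, z}): φ is true.
  v (successors {u, v, x, y, z}): φ is true.
  w (successors {u, w, x, y, z}): φ is true.
  x (successors {v, w, y, z}): φ is true.
  y (successors {u, v, w, x}): φ is true.
  z (successors {u, v, w, x}): φ is true.
Detail at u (witness):
  At u: (Box q and not Box q) and (q and r) is false, so not ((Box q and not Box q) and (q and r)) is true.
    At u: Box q and not Box q is false, q and r is false, so (Box q and not Box q) and (q and r) is false.
      At u: Box q is false, not Box q is true, so Box q and not Box q is false.

Yes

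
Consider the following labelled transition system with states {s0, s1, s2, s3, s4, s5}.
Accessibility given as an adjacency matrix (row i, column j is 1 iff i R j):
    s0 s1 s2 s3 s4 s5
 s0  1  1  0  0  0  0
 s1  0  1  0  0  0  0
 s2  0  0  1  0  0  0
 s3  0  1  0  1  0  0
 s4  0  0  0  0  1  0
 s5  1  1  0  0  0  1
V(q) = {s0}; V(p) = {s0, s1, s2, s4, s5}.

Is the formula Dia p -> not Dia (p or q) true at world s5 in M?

Recall that Dia ψ holds at a world iff ψ holds at some accessible world.
At s5: Dia p is true, not Dia (p or q) is false, so Dia p -> not Dia (p or q) is false.
  At s5: Dia p requires p at some successor in {s0, s1, s5}.
    p holds at s0, so Dia p is true at s5.
  At s5: Dia (p or q) is true, so not Dia (p or q) is false.
    At s5: Dia (p or q) requires p or q at some successor in {s0, s1, s5}.
      p or q holds at s0, so Dia (p or q) is true at s5.

No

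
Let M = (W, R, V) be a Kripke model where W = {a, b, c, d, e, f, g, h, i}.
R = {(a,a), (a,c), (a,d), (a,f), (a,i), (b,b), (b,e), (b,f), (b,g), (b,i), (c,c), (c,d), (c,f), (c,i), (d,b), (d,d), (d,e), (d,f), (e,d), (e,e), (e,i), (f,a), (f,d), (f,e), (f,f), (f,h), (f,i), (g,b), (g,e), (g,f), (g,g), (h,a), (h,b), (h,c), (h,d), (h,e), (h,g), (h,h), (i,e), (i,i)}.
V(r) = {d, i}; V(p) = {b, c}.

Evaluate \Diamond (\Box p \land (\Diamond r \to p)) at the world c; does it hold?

At c: \Diamond (\Box p \land (\Diamond r \to p)) requires \Box p \land (\Diamond r \to p) at some successor in {c, d, f, i}.
  At c: \Box p \land (\Diamond r \to p) is false.
  At d: \Box p \land (\Diamond r \to p) is false.
  At f: \Box p \land (\Diamond r \to p) is false.
  At i: \Box p \land (\Diamond r \to p) is false.
So \Diamond (\Box p \land (\Diamond r \to p)) is false at c.

No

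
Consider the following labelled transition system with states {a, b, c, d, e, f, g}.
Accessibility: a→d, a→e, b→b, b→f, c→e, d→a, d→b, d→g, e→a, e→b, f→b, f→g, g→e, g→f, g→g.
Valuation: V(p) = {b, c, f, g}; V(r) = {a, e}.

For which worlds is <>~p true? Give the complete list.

Let φ = <>~p. Evaluate φ at each world:
  a (successors {d, e}): φ is true.
  b (successors {b, f}): φ is false.
  c (successors {e}): φ is true.
  d (successors {a, b, g}): φ is true.
  e (successors {a, b}): φ is true.
  f (successors {b, g}): φ is false.
  g (successors {e, f, g}): φ is true.
For instance, at g:
  At g: <>~p requires ~p at some successor in {e, f, g}.
    ~p holds at e, so <>~p is true at g.
Satisfying worlds: {a, c, d, e, g}

a, c, d, e, g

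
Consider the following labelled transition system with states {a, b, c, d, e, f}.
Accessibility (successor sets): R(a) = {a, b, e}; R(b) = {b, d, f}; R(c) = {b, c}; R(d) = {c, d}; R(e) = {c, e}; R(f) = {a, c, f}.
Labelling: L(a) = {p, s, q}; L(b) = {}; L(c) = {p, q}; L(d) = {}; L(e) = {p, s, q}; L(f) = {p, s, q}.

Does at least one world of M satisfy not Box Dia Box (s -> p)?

No

Let φ = not Box Dia Box (s -> p). Evaluate φ at each world:
  a (successors {a, b, e}): φ is false.
  b (successors {b, d, f}): φ is false.
  c (successors {b, c}): φ is false.
  d (successors {c, d}): φ is false.
  e (successors {c, e}): φ is false.
  f (successors {a, c, f}): φ is false.
For instance, at d:
  At d: Box Dia Box (s -> p) is true, so not Box Dia Box (s -> p) is false.
    At d: Box Dia Box (s -> p) requires Dia Box (s -> p) at every successor {c, d}.
      At c: Dia Box (s -> p) is true.
      At d: Dia Box (s -> p) is true.
    So Box Dia Box (s -> p) is true at d.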